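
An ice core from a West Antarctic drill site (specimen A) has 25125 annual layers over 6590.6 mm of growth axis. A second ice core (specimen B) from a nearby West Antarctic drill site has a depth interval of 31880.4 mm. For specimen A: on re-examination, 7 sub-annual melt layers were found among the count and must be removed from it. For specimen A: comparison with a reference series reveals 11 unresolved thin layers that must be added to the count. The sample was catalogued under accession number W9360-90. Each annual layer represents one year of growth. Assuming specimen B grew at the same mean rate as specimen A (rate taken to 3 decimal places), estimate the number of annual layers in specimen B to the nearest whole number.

121681 annual layers

Specimen A: correcting the raw count gives 25125 − 7 + 11 = 25129 true annual layers.
A: Mean rate = 6590.6 mm / 25129 years ≈ 0.262 mm per year.
B spans 31880.4 / 0.262 = 121680.92 years ≈ 121681 annual layers.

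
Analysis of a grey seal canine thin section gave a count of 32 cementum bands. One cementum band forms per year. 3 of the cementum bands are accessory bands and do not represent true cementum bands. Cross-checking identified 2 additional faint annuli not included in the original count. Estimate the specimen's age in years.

31 years

Adjusted count: 32 − 3 + 2 = 31 cementum bands.
At one cementum band per year, that is 31 years.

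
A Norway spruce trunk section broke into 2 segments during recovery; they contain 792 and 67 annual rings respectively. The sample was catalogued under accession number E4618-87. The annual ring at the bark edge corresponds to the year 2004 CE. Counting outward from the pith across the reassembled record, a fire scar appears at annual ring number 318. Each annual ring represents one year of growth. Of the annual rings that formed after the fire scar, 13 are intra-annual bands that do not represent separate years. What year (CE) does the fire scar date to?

Total annual rings = 792 + 67 = 859.
The fire scar sits at annual ring 318 from the pith, so 859 − 318 = 541 annual rings formed after it.
Removing the 13 false annual rings leaves 541 − 13 = 528 true annual rings beyond the fire scar.
2004 − 528 = 1476 CE.

1476 CE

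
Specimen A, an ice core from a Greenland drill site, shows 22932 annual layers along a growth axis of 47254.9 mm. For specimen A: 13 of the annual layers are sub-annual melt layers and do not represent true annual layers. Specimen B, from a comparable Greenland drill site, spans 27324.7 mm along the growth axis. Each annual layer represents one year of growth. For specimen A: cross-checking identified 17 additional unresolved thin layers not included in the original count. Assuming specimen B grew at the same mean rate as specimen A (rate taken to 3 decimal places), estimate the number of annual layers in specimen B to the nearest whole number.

13264 annual layers

Specimen A: after corrections the count is 22932 − 13 + 17 = 22936 annual layers.
A: 47254.9 mm over 22936 years gives 47254.9 / 22936 ≈ 2.060 mm/yr.
Specimen B: 27324.7 mm / 2.060 mm per year = 13264.42 years ≈ 13264 annual layers.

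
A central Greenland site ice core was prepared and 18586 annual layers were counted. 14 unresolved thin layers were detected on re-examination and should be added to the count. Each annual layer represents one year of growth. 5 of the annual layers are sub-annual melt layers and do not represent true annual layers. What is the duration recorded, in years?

18595 years

Adjusted count: 18586 − 5 + 14 = 18595 annual layers.
With a one-to-one annual layer periodicity this is 18595 years.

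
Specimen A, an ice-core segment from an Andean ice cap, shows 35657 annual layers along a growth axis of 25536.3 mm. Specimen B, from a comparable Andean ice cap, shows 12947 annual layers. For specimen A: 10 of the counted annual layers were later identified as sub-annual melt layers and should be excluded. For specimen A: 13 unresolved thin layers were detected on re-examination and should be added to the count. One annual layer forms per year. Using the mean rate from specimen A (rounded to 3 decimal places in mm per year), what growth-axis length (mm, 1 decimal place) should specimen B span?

Specimen A: after corrections the count is 35657 − 10 + 13 = 35660 annual layers.
A: Extension rate ≈ 25536.3 / 35660 = 0.716 mm/year.
B's length ≈ 0.716 × 12947 = 9270.1 mm.

9270.1 mm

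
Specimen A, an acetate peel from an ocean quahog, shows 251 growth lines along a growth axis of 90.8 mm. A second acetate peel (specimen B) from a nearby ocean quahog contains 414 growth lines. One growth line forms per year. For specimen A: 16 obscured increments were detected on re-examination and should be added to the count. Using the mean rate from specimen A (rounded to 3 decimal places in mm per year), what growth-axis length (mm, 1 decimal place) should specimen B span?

140.8 mm

Specimen A: correcting the raw count gives 251 + 16 = 267 true growth lines.
A: Mean rate = 90.8 mm / 267 years ≈ 0.340 mm per year.
For B, 0.340 mm/year × 414 years = 140.8 mm.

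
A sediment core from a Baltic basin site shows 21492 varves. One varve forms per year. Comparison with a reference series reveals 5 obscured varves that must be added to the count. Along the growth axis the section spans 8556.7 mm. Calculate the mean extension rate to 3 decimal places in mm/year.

True varve count = 21492 + 5 = 21497.
Mean rate = 8556.7 mm / 21497 years ≈ 0.398 mm/year.

0.398 mm/year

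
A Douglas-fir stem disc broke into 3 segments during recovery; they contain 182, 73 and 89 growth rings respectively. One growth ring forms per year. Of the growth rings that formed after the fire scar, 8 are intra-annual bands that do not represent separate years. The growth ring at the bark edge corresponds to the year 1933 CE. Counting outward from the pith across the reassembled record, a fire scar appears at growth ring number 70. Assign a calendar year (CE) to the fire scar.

1667 CE

Total growth rings = 182 + 73 + 89 = 344.
344 − 70 = 274 growth rings lie beyond the fire scar toward the bark edge.
Excluding 8 false growth rings: 274 − 8 = 266.
1933 − 266 = 1667 CE.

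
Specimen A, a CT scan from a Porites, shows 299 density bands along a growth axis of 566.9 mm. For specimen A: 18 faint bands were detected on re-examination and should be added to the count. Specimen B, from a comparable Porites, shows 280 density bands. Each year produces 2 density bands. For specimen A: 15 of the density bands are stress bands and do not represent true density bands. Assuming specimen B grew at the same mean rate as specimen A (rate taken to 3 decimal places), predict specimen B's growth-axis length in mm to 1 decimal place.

Specimen A: adjusted count: 299 − 15 + 18 = 302 density bands.
Specimen A: 302 density bands at 2 per year is 302 / 2 = 151 years.
A: Mean rate = 566.9 mm / 151 years ≈ 3.754 mm/yr.
Specimen B: 280 density bands at 2 per year is 280 / 2 = 140 years. B's length ≈ 3.754 × 140 = 525.6 mm.

525.6 mm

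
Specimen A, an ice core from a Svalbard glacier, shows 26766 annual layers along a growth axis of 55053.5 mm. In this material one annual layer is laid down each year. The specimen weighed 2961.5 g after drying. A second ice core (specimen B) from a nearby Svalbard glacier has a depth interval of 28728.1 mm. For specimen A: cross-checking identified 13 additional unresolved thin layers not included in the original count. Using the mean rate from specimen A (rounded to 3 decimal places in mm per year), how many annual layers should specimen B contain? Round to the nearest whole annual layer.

13973 annual layers

Specimen A: true annual layer count = 26766 + 13 = 26779.
A: Mean rate = 55053.5 mm / 26779 years ≈ 2.056 mm/yr.
B spans 28728.1 / 2.056 = 13972.81 years ≈ 13973 annual layers.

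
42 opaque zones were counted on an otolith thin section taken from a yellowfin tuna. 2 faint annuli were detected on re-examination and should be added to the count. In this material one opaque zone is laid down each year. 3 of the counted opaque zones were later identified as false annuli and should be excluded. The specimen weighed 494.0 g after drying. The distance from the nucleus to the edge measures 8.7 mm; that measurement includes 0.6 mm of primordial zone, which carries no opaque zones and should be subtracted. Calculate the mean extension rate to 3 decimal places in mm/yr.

After corrections the count is 42 − 3 + 2 = 41 opaque zones.
Removing the 0.6 mm offcut leaves 8.7 − 0.6 = 8.1 mm.
8.1 mm over 41 years gives 8.1 / 41 ≈ 0.198 mm/yr.

0.198 mm/yr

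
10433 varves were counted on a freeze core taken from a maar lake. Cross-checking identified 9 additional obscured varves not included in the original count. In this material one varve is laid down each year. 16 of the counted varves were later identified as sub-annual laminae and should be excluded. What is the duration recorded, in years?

Correcting the raw count gives 10433 − 16 + 9 = 10426 true varves.
At one varve per year, that is 10426 years.

10426 years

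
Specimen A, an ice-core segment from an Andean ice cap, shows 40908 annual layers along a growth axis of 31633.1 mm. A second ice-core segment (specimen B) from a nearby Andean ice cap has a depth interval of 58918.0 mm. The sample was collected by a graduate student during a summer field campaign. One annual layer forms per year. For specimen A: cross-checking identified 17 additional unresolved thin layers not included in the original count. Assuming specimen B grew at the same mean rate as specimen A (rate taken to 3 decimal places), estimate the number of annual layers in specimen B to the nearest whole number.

Specimen A: adjusted count: 40908 + 17 = 40925 annual layers.
A: Mean rate = 31633.1 mm / 40925 years ≈ 0.773 mm/yr.
Specimen B: 58918.0 mm / 0.773 mm per year = 76219.92 years ≈ 76220 annual layers.

76220 annual layers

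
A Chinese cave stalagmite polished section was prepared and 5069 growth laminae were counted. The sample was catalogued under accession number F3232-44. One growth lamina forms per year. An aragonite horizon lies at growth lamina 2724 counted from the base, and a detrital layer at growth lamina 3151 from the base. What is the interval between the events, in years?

The two markers are separated by 3151 − 2724 = 427 growth laminae.
One growth lamina per year makes the interval 427 years.

427 yr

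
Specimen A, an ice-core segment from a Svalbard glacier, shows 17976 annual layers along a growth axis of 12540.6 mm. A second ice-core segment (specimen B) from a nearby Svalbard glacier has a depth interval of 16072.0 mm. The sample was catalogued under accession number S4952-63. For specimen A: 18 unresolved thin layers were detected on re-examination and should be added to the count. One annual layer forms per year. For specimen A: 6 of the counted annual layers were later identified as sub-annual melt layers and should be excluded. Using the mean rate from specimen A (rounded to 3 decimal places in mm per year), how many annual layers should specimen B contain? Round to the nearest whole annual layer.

Specimen A: after corrections the count is 17976 − 6 + 18 = 17988 annual layers.
A: 12540.6 mm over 17988 years gives 12540.6 / 17988 ≈ 0.697 mm/yr.
Specimen B: 16072.0 mm / 0.697 mm per year = 23058.82 years ≈ 23059 annual layers.

23059 annual layers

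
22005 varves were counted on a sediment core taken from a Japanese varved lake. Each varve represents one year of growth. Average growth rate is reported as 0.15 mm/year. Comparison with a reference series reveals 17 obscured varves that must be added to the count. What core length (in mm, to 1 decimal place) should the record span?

3303.3 mm

Correcting the raw count gives 22005 + 17 = 22022 true varves.
Length ≈ 0.15 × 22022 = 3303.3 mm.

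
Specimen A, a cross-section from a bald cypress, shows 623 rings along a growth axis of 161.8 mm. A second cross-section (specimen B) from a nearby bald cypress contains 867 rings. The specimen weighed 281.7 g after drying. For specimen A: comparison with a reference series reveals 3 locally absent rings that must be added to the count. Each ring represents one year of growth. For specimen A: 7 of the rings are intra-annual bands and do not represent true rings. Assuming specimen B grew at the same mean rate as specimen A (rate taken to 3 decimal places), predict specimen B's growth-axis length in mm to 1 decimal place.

226.3 mm

Specimen A: true ring count = 623 − 7 + 3 = 619.
A: Mean rate = 161.8 mm / 619 years ≈ 0.261 mm/year.
For B, 0.261 mm/year × 867 years = 226.3 mm.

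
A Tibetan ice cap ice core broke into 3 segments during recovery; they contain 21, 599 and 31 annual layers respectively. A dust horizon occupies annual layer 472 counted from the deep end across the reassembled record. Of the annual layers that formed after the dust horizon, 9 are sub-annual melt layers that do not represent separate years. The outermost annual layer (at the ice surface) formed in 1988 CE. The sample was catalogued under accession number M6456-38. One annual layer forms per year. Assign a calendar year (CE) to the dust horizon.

1818 CE

Total annual layers = 21 + 599 + 31 = 651.
651 − 472 = 179 annual layers lie beyond the dust horizon toward the ice surface.
179 − 9 false = 170 true annual layers after the dust horizon.
The annual layer at the ice surface is 1988 CE, so the dust horizon dates to 1988 − 170 = 1818 CE.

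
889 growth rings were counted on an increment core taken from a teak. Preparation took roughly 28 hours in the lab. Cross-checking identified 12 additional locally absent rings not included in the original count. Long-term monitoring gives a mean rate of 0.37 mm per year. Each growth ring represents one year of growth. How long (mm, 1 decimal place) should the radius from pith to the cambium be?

333.4 mm

Correcting the raw count gives 889 + 12 = 901 true growth rings.
Predicted length = 0.37 mm/year × 901 years = 333.4 mm.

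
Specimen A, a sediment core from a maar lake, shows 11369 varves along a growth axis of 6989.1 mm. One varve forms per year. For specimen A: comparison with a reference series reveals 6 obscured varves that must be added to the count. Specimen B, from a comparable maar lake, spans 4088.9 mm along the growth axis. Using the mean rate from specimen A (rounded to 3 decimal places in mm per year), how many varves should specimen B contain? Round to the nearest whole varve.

6659 varves

Specimen A: true varve count = 11369 + 6 = 11375.
A: Mean rate = 6989.1 mm / 11375 years ≈ 0.614 mm per year.
For B, 4088.9 / 0.614 = 6659.45 years ≈ 6659 varves.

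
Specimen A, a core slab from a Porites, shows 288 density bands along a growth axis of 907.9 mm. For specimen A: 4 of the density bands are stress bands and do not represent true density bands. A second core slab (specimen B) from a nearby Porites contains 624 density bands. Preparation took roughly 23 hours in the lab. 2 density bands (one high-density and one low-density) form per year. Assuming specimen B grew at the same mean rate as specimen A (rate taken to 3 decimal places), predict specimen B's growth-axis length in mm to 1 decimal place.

1994.9 mm

Specimen A: after corrections the count is 288 − 4 = 284 density bands.
Specimen A: 284 density bands at 2 per year is 284 / 2 = 142 years.
A: Extension rate ≈ 907.9 / 142 = 6.394 mm per year.
Specimen B: dividing by 2 density bands per year: 624 / 2 = 312 years. B's length ≈ 6.394 × 312 = 1994.9 mm.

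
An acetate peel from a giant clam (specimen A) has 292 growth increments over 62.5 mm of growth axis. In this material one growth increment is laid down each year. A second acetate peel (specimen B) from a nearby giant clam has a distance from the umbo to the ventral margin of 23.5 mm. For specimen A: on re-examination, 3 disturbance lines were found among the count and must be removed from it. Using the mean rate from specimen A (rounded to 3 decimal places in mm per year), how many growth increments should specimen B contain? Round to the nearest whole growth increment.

Specimen A: true growth increment count = 292 − 3 = 289.
A: 62.5 mm over 289 years gives 62.5 / 289 ≈ 0.216 mm per year.
For B, 23.5 / 0.216 = 108.80 years ≈ 109 growth increments.

109 growth increments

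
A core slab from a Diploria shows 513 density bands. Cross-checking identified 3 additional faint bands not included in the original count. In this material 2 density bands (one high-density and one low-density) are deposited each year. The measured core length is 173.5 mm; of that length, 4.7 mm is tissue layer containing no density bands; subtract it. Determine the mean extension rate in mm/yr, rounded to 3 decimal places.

True density band count = 513 + 3 = 516.
With 2 density bands per year, 516 / 2 = 258 years.
Net length = 173.5 − 4.7 = 168.8 mm.
Extension rate ≈ 168.8 / 258 = 0.654 mm/yr.

0.654 mm/yr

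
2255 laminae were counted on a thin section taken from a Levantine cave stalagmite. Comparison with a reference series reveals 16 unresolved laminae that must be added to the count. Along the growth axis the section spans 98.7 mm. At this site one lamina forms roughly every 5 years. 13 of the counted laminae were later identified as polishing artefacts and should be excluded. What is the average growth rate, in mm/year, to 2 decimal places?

Correcting the raw count gives 2255 − 13 + 16 = 2258 true laminae.
At 5 years per lamina, 2258 × 5 = 11290 years.
98.7 mm over 11290 years gives 98.7 / 11290 ≈ 0.01 mm/year.

0.01 mm/year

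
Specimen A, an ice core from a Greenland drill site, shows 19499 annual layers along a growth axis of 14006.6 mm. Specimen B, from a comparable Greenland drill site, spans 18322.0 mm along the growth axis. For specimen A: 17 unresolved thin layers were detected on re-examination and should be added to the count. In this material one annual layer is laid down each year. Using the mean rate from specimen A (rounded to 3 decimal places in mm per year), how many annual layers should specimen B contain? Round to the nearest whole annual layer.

25518 annual layers

Specimen A: true annual layer count = 19499 + 17 = 19516.
A: 14006.6 mm over 19516 years gives 14006.6 / 19516 ≈ 0.718 mm/yr.
B spans 18322.0 / 0.718 = 25518.11 years ≈ 25518 annual layers.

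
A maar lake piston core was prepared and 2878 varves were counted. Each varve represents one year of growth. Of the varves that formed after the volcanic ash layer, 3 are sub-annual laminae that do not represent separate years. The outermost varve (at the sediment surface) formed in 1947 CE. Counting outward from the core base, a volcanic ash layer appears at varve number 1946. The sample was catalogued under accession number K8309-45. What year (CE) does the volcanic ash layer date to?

2878 − 1946 = 932 varves lie beyond the volcanic ash layer toward the sediment surface.
932 − 3 false = 929 true varves after the volcanic ash layer.
The varve at the sediment surface is 1947 CE, so the volcanic ash layer dates to 1947 − 929 = 1018 CE.

1018 CE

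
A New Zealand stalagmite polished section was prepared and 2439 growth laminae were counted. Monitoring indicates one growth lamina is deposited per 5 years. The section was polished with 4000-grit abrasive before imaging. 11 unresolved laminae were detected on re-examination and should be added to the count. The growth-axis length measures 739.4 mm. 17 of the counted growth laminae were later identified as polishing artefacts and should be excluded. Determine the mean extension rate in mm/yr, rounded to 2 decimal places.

0.06 mm/yr

Adjusted count: 2439 − 17 + 11 = 2433 growth laminae.
At 5 years per growth lamina, 2433 × 5 = 12165 years.
Extension rate ≈ 739.4 / 12165 = 0.06 mm/yr.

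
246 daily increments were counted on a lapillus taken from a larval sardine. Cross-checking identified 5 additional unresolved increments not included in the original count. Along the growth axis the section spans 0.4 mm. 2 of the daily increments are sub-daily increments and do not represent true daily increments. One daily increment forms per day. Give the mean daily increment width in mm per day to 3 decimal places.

True daily increment count = 246 − 2 + 5 = 249.
Mean rate = 0.4 mm / 249 days ≈ 0.002 mm per day.

0.002 mm per day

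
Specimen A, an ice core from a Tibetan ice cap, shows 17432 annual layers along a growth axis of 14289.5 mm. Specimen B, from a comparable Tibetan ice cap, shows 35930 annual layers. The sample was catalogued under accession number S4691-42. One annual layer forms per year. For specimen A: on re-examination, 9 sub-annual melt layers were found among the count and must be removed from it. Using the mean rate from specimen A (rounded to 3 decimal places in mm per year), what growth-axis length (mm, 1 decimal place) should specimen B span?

Specimen A: adjusted count: 17432 − 9 = 17423 annual layers.
A: Extension rate ≈ 14289.5 / 17423 = 0.820 mm per year.
For B, 0.820 mm/year × 35930 years = 29462.6 mm.

29462.6 mm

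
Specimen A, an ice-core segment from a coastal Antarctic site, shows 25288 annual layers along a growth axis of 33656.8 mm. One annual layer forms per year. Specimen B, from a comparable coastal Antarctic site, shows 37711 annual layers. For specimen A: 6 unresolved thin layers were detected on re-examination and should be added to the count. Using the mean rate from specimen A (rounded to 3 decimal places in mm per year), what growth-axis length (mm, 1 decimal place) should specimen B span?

Specimen A: true annual layer count = 25288 + 6 = 25294.
A: Mean rate = 33656.8 mm / 25294 years ≈ 1.331 mm per year.
For B, 1.331 mm/year × 37711 years = 50193.3 mm.

50193.3 mm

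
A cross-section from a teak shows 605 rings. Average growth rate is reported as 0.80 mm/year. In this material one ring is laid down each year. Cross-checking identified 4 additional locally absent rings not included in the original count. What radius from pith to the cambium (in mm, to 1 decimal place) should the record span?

487.2 mm

Correcting the raw count gives 605 + 4 = 609 true rings.
609 years at 0.80 mm/year gives 0.80 × 609 = 487.2 mm.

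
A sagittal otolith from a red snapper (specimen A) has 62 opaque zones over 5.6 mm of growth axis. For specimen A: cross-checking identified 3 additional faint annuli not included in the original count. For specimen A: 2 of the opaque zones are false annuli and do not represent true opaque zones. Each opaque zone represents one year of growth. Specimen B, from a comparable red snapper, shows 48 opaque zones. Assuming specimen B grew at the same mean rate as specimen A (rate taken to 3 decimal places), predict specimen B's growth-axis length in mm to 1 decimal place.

Specimen A: correcting the raw count gives 62 − 2 + 3 = 63 true opaque zones.
A: Extension rate ≈ 5.6 / 63 = 0.089 mm/yr.
B's length ≈ 0.089 × 48 = 4.3 mm.

4.3 mm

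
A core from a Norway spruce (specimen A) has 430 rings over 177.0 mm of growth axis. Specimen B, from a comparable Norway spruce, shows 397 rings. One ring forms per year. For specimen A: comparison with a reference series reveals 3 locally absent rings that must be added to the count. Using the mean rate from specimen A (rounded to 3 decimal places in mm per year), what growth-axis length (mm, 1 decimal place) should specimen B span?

Specimen A: correcting the raw count gives 430 + 3 = 433 true rings.
A: 177.0 mm over 433 years gives 177.0 / 433 ≈ 0.409 mm/yr.
B's length ≈ 0.409 × 397 = 162.4 mm.

162.4 mm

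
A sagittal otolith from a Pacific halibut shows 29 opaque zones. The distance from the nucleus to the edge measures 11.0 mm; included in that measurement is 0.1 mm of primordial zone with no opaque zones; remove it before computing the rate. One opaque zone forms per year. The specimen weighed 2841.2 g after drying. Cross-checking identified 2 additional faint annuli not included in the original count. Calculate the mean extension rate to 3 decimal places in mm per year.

Correcting the raw count gives 29 + 2 = 31 true opaque zones.
Net length = 11.0 − 0.1 = 10.9 mm.
Mean rate = 10.9 mm / 31 years ≈ 0.352 mm per year.

0.352 mm per year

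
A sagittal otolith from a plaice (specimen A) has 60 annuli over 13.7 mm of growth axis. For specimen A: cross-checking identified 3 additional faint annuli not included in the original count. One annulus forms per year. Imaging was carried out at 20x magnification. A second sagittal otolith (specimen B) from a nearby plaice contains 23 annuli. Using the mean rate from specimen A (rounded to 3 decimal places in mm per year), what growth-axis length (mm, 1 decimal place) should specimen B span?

5.0 mm

Specimen A: after corrections the count is 60 + 3 = 63 annuli.
A: Extension rate ≈ 13.7 / 63 = 0.217 mm/yr.
Length of B = 0.217 × 23 = 5.0 mm.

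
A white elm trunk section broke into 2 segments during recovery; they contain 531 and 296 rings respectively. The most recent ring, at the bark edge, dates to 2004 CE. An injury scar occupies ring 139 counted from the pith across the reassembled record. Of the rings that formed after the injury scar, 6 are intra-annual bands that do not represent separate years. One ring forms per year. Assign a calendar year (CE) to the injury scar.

Total rings = 531 + 296 = 827.
The injury scar sits at ring 139 from the pith, so 827 − 139 = 688 rings formed after it.
Excluding 6 false rings: 688 − 6 = 682.
The ring at the bark edge is 2004 CE, so the injury scar dates to 2004 − 682 = 1322 CE.

1322 CE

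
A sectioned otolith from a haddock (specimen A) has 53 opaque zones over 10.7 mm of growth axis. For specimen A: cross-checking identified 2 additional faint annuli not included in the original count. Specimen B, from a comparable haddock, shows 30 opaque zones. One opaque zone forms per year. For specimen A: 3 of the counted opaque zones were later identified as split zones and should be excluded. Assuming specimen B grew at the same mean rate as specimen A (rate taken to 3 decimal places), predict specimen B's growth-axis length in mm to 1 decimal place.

6.2 mm

Specimen A: correcting the raw count gives 53 − 3 + 2 = 52 true opaque zones.
A: 10.7 mm over 52 years gives 10.7 / 52 ≈ 0.206 mm per year.
For B, 0.206 mm/year × 30 years = 6.2 mm.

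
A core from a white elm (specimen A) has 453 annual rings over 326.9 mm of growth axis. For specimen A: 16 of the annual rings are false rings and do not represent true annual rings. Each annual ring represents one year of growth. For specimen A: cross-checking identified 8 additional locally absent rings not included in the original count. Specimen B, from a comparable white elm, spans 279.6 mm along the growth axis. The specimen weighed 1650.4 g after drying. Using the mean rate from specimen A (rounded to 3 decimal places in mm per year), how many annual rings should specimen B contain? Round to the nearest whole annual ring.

Specimen A: after corrections the count is 453 − 16 + 8 = 445 annual rings.
A: 326.9 mm over 445 years gives 326.9 / 445 ≈ 0.735 mm/yr.
For B, 279.6 / 0.735 = 380.41 years ≈ 380 annual rings.

380 annual rings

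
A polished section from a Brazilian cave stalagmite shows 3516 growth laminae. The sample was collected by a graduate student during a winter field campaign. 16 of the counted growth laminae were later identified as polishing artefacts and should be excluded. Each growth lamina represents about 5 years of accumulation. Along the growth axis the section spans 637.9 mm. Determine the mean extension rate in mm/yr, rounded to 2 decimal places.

After corrections the count is 3516 − 16 = 3500 growth laminae.
At 5 years per growth lamina, 3500 × 5 = 17500 years.
Mean rate = 637.9 mm / 17500 years ≈ 0.04 mm/yr.

0.04 mm/yr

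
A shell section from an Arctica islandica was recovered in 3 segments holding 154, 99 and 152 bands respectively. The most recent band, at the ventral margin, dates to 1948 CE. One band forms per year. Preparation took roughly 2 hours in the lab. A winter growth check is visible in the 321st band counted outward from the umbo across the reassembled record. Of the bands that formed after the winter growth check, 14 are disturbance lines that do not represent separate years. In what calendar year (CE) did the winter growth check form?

Total bands = 154 + 99 + 152 = 405.
Between band 321 and the ventral margin there are 405 − 321 = 84 bands.
84 − 14 false = 70 true bands after the winter growth check.
1948 − 70 = 1878 CE.

1878 CE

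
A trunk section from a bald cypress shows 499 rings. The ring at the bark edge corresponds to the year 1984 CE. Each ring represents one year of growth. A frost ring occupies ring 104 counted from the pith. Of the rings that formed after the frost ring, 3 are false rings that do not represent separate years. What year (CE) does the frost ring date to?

1592 CE

Between ring 104 and the bark edge there are 499 − 104 = 395 rings.
395 − 3 false = 392 true rings after the frost ring.
The ring at the bark edge is 1984 CE, so the frost ring dates to 1984 − 392 = 1592 CE.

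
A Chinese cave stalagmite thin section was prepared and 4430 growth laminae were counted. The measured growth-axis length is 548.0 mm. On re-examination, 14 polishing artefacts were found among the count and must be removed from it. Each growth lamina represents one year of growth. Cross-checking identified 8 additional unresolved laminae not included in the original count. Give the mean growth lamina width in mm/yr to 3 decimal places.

Correcting the raw count gives 4430 − 14 + 8 = 4424 true growth laminae.
548.0 mm over 4424 years gives 548.0 / 4424 ≈ 0.124 mm/yr.

0.124 mm/yr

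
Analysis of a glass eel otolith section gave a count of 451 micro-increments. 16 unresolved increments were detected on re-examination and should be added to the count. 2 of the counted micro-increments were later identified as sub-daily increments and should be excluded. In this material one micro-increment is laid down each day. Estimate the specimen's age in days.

True micro-increment count = 451 − 2 + 16 = 465.
With a one-to-one micro-increment periodicity this is 465 days.

465 days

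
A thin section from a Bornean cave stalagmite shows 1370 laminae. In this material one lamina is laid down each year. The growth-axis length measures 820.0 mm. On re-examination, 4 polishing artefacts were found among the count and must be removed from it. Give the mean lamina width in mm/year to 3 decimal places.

0.600 mm/year

After corrections the count is 1370 − 4 = 1366 laminae.
Extension rate ≈ 820.0 / 1366 = 0.600 mm/year.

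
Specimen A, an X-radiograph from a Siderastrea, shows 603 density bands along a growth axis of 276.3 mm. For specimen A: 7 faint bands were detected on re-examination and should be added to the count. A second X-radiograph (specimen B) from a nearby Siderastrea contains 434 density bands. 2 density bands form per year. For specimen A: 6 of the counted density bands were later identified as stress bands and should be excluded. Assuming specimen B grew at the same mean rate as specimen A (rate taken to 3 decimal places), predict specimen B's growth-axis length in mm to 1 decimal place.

198.6 mm

Specimen A: true density band count = 603 − 6 + 7 = 604.
Specimen A: dividing by 2 density bands per year: 604 / 2 = 302 years.
A: Mean rate = 276.3 mm / 302 years ≈ 0.915 mm/yr.
Specimen B: with 2 density bands per year, 434 / 2 = 217 years. Length of B = 0.915 × 217 = 198.6 mm.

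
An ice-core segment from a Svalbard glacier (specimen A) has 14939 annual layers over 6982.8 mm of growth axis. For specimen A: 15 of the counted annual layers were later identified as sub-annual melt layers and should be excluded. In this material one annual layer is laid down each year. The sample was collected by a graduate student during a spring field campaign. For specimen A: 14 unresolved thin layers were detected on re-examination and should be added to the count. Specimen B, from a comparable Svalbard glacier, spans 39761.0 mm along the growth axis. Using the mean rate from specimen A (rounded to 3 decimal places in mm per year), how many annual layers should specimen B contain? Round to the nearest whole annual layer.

85141 annual layers

Specimen A: adjusted count: 14939 − 15 + 14 = 14938 annual layers.
A: Mean rate = 6982.8 mm / 14938 years ≈ 0.467 mm/year.
B spans 39761.0 / 0.467 = 85141.33 years ≈ 85141 annual layers.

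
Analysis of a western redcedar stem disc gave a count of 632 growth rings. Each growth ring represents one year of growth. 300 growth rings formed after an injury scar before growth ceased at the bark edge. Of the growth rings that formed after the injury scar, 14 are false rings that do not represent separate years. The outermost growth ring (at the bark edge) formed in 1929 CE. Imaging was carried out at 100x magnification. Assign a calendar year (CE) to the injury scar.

1643 CE

300 growth rings formed after the injury scar.
300 − 14 false = 286 true growth rings after the injury scar.
The growth ring at the bark edge is 1929 CE, so the injury scar dates to 1929 − 286 = 1643 CE.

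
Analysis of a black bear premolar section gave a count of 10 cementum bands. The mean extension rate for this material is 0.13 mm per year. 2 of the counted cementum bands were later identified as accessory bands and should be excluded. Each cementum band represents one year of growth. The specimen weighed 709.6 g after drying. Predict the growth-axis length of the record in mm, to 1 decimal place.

After corrections the count is 10 − 2 = 8 cementum bands.
Predicted length = 0.13 mm/year × 8 years = 1.0 mm.

1.0 mm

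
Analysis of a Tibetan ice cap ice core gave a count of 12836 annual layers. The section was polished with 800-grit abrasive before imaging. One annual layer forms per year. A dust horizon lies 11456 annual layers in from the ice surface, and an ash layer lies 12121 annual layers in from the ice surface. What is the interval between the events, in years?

12121 − 11456 = 665 annual layers lie between the two events.
At one annual layer per year, 665 years elapsed between them.

665 yr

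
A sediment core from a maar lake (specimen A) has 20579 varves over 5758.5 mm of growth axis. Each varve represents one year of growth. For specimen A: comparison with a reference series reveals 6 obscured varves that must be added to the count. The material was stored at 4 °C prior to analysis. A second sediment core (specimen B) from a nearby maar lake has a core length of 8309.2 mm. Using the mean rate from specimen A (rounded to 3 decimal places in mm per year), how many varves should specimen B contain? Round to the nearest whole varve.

Specimen A: true varve count = 20579 + 6 = 20585.
A: Extension rate ≈ 5758.5 / 20585 = 0.280 mm per year.
B spans 8309.2 / 0.280 = 29675.71 years ≈ 29676 varves.

29676 varves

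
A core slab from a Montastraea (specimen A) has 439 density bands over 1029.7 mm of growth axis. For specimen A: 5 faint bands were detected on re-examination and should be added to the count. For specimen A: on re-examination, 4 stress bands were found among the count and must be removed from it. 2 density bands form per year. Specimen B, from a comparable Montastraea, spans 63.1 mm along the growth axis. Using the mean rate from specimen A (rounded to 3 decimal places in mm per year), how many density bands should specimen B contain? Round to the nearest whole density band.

Specimen A: after corrections the count is 439 − 4 + 5 = 440 density bands.
Specimen A: dividing by 2 density bands per year: 440 / 2 = 220 years.
A: Extension rate ≈ 1029.7 / 220 = 4.680 mm/year.
B spans 63.1 / 4.680 = 13.48 years; at 2 density bands per year that is 13.48 × 2 ≈ 27 density bands.

27 density bands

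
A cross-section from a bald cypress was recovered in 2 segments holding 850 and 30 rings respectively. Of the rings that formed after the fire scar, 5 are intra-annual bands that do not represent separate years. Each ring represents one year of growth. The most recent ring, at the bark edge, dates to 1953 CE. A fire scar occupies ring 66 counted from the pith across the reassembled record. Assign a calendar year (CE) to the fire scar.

Total rings = 850 + 30 = 880.
The fire scar sits at ring 66 from the pith, so 880 − 66 = 814 rings formed after it.
814 − 5 false = 809 true rings after the fire scar.
The ring at the bark edge is 1953 CE, so the fire scar dates to 1953 − 809 = 1144 CE.

1144 CE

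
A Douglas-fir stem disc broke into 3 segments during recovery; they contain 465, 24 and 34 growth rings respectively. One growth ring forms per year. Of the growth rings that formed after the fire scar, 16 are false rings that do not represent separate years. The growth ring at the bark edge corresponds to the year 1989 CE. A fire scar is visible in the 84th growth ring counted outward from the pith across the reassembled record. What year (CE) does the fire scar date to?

1566 CE

Total growth rings = 465 + 24 + 34 = 523.
The fire scar sits at growth ring 84 from the pith, so 523 − 84 = 439 growth rings formed after it.
439 − 16 false = 423 true growth rings after the fire scar.
Counting back 423 years from 1989 CE places the fire scar in 1989 − 423 = 1566 CE.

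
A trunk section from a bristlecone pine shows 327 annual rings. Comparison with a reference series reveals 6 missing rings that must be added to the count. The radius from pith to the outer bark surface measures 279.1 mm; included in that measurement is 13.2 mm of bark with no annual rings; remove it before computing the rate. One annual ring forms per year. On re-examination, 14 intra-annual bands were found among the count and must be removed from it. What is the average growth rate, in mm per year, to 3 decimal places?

Correcting the raw count gives 327 − 14 + 6 = 319 true annual rings.
Removing the 13.2 mm offcut leaves 279.1 − 13.2 = 265.9 mm.
265.9 mm over 319 years gives 265.9 / 319 ≈ 0.834 mm per year.

0.834 mm per year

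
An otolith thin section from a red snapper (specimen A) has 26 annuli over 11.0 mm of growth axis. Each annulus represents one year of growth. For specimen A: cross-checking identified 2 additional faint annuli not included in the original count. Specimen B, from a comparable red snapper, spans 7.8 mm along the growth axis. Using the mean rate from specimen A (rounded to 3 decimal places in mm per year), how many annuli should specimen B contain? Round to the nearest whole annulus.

Specimen A: after corrections the count is 26 + 2 = 28 annuli.
A: Mean rate = 11.0 mm / 28 years ≈ 0.393 mm/yr.
B spans 7.8 / 0.393 = 19.85 years ≈ 20 annuli.

20 annuli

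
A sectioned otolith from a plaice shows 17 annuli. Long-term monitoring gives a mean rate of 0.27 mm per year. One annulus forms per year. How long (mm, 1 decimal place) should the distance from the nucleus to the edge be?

17 years of growth are recorded.
17 years at 0.27 mm/year gives 0.27 × 17 = 4.6 mm.

4.6 mm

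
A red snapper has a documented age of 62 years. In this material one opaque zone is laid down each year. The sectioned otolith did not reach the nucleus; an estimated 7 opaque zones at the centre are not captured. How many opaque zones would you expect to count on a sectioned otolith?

55 opaque zones

Expected opaque zones over 62 years: 62.
62 − 7 missed = 55 opaque zones expected in the prepared section.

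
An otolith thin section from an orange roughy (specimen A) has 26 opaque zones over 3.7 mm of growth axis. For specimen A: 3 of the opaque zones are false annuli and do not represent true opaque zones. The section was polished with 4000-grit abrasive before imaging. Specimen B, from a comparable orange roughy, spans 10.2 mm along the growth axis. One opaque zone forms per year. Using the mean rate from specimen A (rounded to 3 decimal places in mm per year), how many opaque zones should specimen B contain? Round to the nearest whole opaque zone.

Specimen A: adjusted count: 26 − 3 = 23 opaque zones.
A: Mean rate = 3.7 mm / 23 years ≈ 0.161 mm per year.
B spans 10.2 / 0.161 = 63.35 years ≈ 63 opaque zones.

63 opaque zones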